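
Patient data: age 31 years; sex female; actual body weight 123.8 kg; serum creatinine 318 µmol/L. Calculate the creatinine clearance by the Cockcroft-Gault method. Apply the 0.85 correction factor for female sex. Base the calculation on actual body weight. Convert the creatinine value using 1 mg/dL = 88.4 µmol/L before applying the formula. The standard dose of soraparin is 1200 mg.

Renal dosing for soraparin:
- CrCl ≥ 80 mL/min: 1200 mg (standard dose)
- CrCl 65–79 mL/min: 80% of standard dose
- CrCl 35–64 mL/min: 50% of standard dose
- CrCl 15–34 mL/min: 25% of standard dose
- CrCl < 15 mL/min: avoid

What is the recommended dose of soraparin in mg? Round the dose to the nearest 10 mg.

600 mg

SCr = 318 / 88.4 = 3.597 mg/dL
CrCl = (140 − 31) × 123.8 / (72 × 3.597) × 0.85 = 13494.2 / 258.98 × 0.85 ≈ 44.3 mL/min
CrCl ≈ 44 mL/min → bracket 35–64 mL/min.
50% of 1200 mg = 600 mg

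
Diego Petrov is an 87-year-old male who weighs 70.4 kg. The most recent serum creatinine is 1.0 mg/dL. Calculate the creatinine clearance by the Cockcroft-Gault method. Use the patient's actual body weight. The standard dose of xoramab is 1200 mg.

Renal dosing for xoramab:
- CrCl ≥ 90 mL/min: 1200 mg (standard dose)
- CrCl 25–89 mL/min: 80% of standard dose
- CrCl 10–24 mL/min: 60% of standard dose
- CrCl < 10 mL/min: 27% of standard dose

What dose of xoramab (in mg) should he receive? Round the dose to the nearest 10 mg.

960 mg

CrCl = (140 − 87) × 70.4 / (72 × 1) = 3731.2 / 72.00 ≈ 51.8 mL/min
CrCl ≈ 52 mL/min → bracket 25–89 mL/min.
80% of 1200 mg = 960 mg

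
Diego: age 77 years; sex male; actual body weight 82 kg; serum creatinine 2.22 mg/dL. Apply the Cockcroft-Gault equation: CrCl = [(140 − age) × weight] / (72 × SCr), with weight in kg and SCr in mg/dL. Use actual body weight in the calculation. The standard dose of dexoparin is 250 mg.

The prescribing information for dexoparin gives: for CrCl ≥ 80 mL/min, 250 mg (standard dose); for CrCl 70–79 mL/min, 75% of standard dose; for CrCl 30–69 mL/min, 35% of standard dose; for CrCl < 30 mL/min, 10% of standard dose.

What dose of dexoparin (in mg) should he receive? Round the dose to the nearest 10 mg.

CrCl = (140 − 77) × 82 / (72 × 2.22) = 5166.0 / 159.84 ≈ 32.3 mL/min
CrCl ≈ 32 mL/min → bracket 30–69 mL/min.
35% of 250 mg = 87.5 mg → 90 mg

90 mg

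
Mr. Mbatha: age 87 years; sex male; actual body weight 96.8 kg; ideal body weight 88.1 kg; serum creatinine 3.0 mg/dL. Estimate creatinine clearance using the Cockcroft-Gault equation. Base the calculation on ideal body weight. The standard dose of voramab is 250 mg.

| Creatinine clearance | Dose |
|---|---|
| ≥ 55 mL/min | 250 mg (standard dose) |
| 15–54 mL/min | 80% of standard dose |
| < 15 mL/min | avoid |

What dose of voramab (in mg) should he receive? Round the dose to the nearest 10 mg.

200 mg

CrCl = (140 − 87) × 88.1 / (72 × 3) = 4669.3 / 216.00 ≈ 21.6 mL/min
CrCl ≈ 22 mL/min → bracket 15–54 mL/min.
80% of 250 mg = 200 mg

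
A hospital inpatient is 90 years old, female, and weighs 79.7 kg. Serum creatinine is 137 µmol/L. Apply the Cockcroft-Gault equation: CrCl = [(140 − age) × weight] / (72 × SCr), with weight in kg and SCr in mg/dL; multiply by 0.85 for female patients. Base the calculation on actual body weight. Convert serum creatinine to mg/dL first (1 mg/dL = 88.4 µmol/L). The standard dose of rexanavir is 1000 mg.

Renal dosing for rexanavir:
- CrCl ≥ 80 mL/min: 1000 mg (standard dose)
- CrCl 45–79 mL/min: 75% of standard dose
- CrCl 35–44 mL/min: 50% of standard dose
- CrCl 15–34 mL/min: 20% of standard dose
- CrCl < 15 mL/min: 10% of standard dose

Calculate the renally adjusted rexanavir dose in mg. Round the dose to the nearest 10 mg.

SCr = 137 / 88.4 = 1.55 mg/dL
CrCl = (140 − 90) × 79.7 / (72 × 1.55) × 0.85 = 3985.0 / 111.60 × 0.85 ≈ 30.4 mL/min
CrCl ≈ 30 mL/min → bracket 15–34 mL/min.
20% of 1000 mg = 200 mg

200 mg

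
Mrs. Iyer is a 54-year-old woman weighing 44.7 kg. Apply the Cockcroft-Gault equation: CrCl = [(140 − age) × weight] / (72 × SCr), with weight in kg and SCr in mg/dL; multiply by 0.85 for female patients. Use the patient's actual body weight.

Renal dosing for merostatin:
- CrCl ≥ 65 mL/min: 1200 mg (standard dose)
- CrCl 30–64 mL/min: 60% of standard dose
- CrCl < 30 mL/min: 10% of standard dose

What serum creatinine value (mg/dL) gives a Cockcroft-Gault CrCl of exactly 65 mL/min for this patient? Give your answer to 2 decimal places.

Standard dose requires CrCl ≥ 65 mL/min.
Set (140 − 54) × 44.7 × 0.85 / (72 × SCr) = 65
SCr = (140 − 54) × 44.7 × 0.85 / (72 × 65) = 0.698 mg/dL

0.70 mg/dL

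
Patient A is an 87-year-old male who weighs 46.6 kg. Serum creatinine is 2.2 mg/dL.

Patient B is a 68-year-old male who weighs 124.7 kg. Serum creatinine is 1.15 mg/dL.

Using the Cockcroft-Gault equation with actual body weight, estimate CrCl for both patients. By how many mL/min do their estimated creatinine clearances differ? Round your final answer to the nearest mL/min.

93 mL/min

Patient A: CrCl = (140 − 87) × 46.6 / (72 × 2.2) = 2469.8 / 158.40 ≈ 15.6 mL/min
Patient B: CrCl = (140 − 68) × 124.7 / (72 × 1.15) = 8978.4 / 82.80 ≈ 108.4 mL/min
|15.6 − 108.4| = 92.8 mL/min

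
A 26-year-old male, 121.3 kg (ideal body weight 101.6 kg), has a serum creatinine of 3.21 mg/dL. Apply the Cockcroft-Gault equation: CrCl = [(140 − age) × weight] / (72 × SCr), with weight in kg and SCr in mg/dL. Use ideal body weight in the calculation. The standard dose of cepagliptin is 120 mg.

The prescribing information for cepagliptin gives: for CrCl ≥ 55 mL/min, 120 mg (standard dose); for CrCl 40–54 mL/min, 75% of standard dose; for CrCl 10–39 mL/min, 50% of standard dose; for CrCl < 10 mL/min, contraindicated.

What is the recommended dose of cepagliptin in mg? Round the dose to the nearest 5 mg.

CrCl = (140 − 26) × 101.6 / (72 × 3.21) = 11582.4 / 231.12 ≈ 50.1 mL/min
CrCl ≈ 50 mL/min → bracket 40–54 mL/min.
75% of 120 mg = 90 mg

90 mg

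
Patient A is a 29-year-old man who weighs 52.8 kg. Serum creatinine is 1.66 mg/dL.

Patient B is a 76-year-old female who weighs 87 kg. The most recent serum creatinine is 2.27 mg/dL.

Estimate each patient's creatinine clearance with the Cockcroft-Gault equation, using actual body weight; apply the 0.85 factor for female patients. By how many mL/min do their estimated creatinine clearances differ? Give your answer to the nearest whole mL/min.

Patient A: CrCl = (140 − 29) × 52.8 / (72 × 1.66) = 5860.8 / 119.52 ≈ 49.0 mL/min
Patient B: CrCl = (140 − 76) × 87 / (72 × 2.27) × 0.85 = 5568.0 / 163.44 × 0.85 ≈ 29.0 mL/min
|49.0 − 29.0| = 20.0 mL/min

20 mL/min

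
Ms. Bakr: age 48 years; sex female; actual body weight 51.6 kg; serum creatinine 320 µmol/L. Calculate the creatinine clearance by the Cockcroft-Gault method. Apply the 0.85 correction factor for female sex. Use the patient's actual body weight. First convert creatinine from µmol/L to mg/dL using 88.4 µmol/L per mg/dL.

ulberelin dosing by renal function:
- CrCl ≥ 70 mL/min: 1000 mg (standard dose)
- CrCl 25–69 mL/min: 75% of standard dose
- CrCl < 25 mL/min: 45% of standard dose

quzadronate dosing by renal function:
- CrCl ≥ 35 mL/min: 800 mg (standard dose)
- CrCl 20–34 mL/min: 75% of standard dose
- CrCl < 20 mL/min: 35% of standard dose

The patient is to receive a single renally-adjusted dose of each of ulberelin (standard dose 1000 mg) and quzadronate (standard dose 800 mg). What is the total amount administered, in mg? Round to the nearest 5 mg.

SCr = 320 / 88.4 = 3.62 mg/dL
CrCl = (140 − 48) × 51.6 / (72 × 3.62) × 0.85 = 4747.2 / 260.64 × 0.85 ≈ 15.5 mL/min
CrCl ≈ 15 mL/min.
ulberelin: < 25 mL/min → 45% of 1000 mg = 450 mg.
quzadronate: < 20 mL/min → 35% of 800 mg = 280 mg.
Total = 450 + 280 = 730 mg.

730 mg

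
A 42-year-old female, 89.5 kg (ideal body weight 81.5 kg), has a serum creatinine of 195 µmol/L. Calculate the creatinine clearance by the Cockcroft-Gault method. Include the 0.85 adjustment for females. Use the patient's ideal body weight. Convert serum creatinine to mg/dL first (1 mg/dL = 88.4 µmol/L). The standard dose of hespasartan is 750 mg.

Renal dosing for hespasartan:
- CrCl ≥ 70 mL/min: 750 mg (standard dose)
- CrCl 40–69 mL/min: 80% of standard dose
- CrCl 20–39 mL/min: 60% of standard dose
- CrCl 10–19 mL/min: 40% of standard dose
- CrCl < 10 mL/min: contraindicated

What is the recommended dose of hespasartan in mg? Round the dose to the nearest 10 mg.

600 mg

SCr = 195 / 88.4 = 2.206 mg/dL
CrCl = (140 − 42) × 81.5 / (72 × 2.206) × 0.85 = 7987.0 / 158.83 × 0.85 ≈ 42.7 mL/min
CrCl ≈ 43 mL/min → bracket 40–69 mL/min.
80% of 750 mg = 600 mg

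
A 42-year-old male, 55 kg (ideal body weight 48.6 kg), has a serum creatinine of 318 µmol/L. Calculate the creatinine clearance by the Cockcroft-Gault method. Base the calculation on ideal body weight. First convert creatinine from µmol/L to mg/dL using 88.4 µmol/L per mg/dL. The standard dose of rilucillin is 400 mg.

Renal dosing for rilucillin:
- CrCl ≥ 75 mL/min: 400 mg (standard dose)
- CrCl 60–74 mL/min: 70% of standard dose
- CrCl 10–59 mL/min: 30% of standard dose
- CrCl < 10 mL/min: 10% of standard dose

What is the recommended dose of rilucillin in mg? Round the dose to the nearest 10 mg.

120 mg

SCr = 318 / 88.4 = 3.597 mg/dL
CrCl = (140 − 42) × 48.6 / (72 × 3.597) = 4762.8 / 258.98 ≈ 18.4 mL/min
CrCl ≈ 18 mL/min → bracket 10–59 mL/min.
30% of 400 mg = 120 mg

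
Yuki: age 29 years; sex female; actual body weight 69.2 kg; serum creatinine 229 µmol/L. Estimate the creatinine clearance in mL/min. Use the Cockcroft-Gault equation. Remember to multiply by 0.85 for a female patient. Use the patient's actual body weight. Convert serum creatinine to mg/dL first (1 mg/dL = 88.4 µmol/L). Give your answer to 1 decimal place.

35.0 mL/min

SCr = 229 / 88.4 = 2.59 mg/dL
CrCl = (140 − 29) × 69.2 / (72 × 2.59) × 0.85 = 7681.2 / 186.48 × 0.85 ≈ 35.0 mL/min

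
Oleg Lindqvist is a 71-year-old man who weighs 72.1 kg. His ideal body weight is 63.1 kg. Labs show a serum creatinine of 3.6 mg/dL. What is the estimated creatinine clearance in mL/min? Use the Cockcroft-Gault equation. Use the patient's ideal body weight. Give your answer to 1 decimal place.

16.8 mL/min

CrCl = (140 − 71) × 63.1 / (72 × 3.6) = 4353.9 / 259.20 ≈ 16.8 mL/min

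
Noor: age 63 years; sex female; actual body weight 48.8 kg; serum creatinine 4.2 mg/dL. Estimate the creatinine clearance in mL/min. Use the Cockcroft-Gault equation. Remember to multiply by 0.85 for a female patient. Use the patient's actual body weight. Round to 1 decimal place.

10.6 mL/min

CrCl = (140 − 63) × 48.8 / (72 × 4.2) × 0.85 = 3757.6 / 302.40 × 0.85 ≈ 10.6 mL/min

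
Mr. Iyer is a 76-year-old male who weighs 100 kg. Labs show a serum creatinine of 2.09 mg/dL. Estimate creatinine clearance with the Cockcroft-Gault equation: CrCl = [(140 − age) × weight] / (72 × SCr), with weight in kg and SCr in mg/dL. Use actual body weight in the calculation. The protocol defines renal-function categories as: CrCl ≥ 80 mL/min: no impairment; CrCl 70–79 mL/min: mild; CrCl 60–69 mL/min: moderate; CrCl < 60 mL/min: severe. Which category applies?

CrCl = (140 − 76) × 100 / (72 × 2.09) = 6400.0 / 150.48 ≈ 42.5 mL/min
43 mL/min falls in the 'severe' range.

severe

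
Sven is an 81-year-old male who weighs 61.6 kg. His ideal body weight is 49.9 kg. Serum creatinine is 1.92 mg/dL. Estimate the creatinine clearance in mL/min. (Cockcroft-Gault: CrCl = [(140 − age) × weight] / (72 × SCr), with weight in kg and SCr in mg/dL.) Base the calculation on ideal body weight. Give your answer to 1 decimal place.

CrCl = (140 − 81) × 49.9 / (72 × 1.92) = 2944.1 / 138.24 ≈ 21.3 mL/min

21.3 mL/min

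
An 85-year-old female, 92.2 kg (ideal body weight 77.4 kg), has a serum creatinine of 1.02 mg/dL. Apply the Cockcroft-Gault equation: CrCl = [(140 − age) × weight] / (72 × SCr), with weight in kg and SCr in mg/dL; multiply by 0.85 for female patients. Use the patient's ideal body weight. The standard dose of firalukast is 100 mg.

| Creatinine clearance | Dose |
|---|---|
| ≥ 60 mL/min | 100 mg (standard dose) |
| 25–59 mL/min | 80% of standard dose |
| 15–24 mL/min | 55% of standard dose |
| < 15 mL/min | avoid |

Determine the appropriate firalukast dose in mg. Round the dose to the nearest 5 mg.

CrCl = (140 − 85) × 77.4 / (72 × 1.02) × 0.85 = 4257.0 / 73.44 × 0.85 ≈ 49.3 mL/min
CrCl ≈ 49 mL/min → bracket 25–59 mL/min.
80% of 100 mg = 80 mg

80 mg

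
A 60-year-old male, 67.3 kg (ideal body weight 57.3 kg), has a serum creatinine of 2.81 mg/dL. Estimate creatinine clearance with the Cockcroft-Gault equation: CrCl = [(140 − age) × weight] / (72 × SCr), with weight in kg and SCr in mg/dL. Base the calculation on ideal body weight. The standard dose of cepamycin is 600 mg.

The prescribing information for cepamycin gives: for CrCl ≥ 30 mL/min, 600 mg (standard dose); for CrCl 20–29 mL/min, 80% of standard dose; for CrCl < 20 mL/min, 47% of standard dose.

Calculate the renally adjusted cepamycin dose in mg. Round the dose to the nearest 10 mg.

CrCl = (140 − 60) × 57.3 / (72 × 2.81) = 4584.0 / 202.32 ≈ 22.7 mL/min
CrCl ≈ 23 mL/min → bracket 20–29 mL/min.
80% of 600 mg = 480 mg

480 mg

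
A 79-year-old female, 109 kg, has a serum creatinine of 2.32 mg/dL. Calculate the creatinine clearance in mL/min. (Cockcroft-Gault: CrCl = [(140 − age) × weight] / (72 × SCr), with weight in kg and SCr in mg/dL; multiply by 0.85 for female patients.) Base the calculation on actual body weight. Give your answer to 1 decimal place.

33.8 mL/min

CrCl = (140 − 79) × 109 / (72 × 2.32) × 0.85 = 6649.0 / 167.04 × 0.85 ≈ 33.8 mL/min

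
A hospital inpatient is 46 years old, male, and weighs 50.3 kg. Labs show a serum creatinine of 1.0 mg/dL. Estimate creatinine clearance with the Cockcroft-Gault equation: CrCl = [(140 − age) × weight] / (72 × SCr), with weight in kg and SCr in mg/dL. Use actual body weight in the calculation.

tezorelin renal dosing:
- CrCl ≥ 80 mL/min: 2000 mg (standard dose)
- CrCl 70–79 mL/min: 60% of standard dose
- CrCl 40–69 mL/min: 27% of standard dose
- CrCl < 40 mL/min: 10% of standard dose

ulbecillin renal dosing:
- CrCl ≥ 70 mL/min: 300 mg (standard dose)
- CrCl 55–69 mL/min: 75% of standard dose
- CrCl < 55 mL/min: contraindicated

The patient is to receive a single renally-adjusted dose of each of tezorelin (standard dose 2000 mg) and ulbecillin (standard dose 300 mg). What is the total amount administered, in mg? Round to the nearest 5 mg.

CrCl = (140 − 46) × 50.3 / (72 × 1) = 4728.2 / 72.00 ≈ 65.7 mL/min
CrCl ≈ 66 mL/min.
tezorelin: 40–69 mL/min → 27% of 2000 mg = 540 mg.
ulbecillin: 55–69 mL/min → 75% of 300 mg = 225 mg.
Total = 540 + 225 = 765 mg.

765 mg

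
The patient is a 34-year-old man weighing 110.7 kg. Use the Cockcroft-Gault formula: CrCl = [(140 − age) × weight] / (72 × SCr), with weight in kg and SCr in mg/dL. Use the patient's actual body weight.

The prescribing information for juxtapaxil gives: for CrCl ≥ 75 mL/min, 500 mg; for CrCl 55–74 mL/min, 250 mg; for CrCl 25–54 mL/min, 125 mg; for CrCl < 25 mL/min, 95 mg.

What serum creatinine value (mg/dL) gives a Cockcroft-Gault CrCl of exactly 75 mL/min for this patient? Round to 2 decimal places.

2.17 mg/dL

Standard dose requires CrCl ≥ 75 mL/min.
Set (140 − 34) × 110.7 / (72 × SCr) = 75
SCr = (140 − 34) × 110.7 / (72 × 75) = 2.173 mg/dL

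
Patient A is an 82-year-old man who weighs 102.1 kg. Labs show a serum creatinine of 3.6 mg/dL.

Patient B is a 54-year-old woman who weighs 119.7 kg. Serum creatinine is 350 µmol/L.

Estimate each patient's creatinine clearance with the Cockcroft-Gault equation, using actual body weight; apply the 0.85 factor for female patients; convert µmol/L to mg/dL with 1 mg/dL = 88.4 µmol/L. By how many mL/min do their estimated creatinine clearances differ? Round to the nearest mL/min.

8 mL/min

Patient A: CrCl = (140 − 82) × 102.1 / (72 × 3.6) = 5921.8 / 259.20 ≈ 22.8 mL/min
Patient B: SCr = 350 / 88.4 = 3.959 mg/dL
Patient B: CrCl = (140 − 54) × 119.7 / (72 × 3.959) × 0.85 = 10294.2 / 285.05 × 0.85 ≈ 30.7 mL/min
|22.8 − 30.7| = 7.9 mL/min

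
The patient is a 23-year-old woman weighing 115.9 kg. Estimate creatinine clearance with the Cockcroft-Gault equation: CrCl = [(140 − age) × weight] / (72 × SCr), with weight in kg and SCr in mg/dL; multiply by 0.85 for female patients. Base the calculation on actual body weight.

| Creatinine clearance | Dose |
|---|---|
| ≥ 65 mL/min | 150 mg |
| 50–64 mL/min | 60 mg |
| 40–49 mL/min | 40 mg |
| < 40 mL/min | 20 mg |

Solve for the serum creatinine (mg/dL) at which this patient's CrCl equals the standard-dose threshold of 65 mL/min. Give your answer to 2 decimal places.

2.46 mg/dL

Standard dose requires CrCl ≥ 65 mL/min.
Set (140 − 23) × 115.9 × 0.85 / (72 × SCr) = 65
SCr = (140 − 23) × 115.9 × 0.85 / (72 × 65) = 2.463 mg/dL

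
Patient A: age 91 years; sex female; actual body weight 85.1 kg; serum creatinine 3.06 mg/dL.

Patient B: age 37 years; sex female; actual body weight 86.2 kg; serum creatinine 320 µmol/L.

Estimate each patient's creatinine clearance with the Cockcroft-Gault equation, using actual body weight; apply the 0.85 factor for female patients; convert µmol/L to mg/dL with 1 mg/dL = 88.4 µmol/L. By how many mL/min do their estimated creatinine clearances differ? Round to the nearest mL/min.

13 mL/min

Patient A: CrCl = (140 − 91) × 85.1 / (72 × 3.06) × 0.85 = 4169.9 / 220.32 × 0.85 ≈ 16.1 mL/min
Patient B: SCr = 320 / 88.4 = 3.62 mg/dL
Patient B: CrCl = (140 − 37) × 86.2 / (72 × 3.62) × 0.85 = 8878.6 / 260.64 × 0.85 ≈ 29.0 mL/min
|16.1 − 29.0| = 12.9 mL/min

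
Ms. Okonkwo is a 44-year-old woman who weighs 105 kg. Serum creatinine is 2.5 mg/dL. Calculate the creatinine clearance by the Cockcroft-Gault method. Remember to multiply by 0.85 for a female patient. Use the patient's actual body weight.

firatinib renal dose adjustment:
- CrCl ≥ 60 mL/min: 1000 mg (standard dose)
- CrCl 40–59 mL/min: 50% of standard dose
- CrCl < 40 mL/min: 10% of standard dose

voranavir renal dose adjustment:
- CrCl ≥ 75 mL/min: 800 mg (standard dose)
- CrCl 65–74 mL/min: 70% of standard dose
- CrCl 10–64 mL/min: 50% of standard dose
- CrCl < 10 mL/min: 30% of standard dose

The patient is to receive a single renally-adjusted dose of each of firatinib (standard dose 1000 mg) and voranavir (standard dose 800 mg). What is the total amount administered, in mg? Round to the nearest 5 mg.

CrCl = (140 − 44) × 105 / (72 × 2.5) × 0.85 = 10080.0 / 180.00 × 0.85 ≈ 47.6 mL/min
CrCl ≈ 48 mL/min.
firatinib: 40–59 mL/min → 50% of 1000 mg = 500 mg.
voranavir: 10–64 mL/min → 50% of 800 mg = 400 mg.
Total = 500 + 400 = 900 mg.

900 mg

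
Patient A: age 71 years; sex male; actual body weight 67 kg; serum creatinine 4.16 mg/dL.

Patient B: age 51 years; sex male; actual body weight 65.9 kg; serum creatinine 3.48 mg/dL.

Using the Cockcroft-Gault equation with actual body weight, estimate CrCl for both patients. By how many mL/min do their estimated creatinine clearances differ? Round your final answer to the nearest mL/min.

8 mL/min

Patient A: CrCl = (140 − 71) × 67 / (72 × 4.16) = 4623.0 / 299.52 ≈ 15.4 mL/min
Patient B: CrCl = (140 − 51) × 65.9 / (72 × 3.48) = 5865.1 / 250.56 ≈ 23.4 mL/min
|15.4 − 23.4| = 8.0 mL/min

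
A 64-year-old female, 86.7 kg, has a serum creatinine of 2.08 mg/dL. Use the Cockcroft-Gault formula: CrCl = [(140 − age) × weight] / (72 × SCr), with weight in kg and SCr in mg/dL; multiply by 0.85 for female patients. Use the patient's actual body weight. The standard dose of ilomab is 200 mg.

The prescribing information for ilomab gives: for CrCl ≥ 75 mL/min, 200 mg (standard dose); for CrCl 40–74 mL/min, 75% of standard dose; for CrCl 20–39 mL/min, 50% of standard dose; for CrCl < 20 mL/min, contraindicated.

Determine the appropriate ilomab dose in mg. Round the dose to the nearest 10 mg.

100 mg

CrCl = (140 − 64) × 86.7 / (72 × 2.08) × 0.85 = 6589.2 / 149.76 × 0.85 ≈ 37.4 mL/min
CrCl ≈ 37 mL/min → bracket 20–39 mL/min.
50% of 200 mg = 100 mg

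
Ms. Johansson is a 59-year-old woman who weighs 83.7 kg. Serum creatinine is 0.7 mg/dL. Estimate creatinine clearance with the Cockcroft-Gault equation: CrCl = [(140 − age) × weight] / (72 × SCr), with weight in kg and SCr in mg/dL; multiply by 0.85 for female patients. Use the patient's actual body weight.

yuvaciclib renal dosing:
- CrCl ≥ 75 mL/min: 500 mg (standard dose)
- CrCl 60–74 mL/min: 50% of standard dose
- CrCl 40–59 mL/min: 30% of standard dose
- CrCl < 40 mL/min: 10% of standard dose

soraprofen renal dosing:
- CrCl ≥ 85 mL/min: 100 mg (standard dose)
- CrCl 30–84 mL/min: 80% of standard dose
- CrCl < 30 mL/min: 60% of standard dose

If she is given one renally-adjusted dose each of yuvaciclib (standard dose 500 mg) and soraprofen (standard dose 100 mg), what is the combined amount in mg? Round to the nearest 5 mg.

CrCl = (140 − 59) × 83.7 / (72 × 0.7) × 0.85 = 6779.7 / 50.40 × 0.85 ≈ 114.3 mL/min
CrCl ≈ 114 mL/min.
yuvaciclib: ≥ 75 mL/min → 100% of 500 mg = 500 mg.
soraprofen: ≥ 85 mL/min → 100% of 100 mg = 100 mg.
Total = 500 + 100 = 600 mg.

600 mg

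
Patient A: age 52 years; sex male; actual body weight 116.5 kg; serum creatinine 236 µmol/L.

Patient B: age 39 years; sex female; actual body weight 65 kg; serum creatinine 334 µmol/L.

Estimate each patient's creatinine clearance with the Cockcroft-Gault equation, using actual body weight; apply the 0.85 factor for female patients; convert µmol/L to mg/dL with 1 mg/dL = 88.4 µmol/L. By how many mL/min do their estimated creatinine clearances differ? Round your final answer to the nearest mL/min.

33 mL/min

Patient A: SCr = 236 / 88.4 = 2.67 mg/dL
Patient A: CrCl = (140 − 52) × 116.5 / (72 × 2.67) = 10252.0 / 192.24 ≈ 53.3 mL/min
Patient B: SCr = 334 / 88.4 = 3.778 mg/dL
Patient B: CrCl = (140 − 39) × 65 / (72 × 3.778) × 0.85 = 6565.0 / 272.02 × 0.85 ≈ 20.5 mL/min
|53.3 − 20.5| = 32.8 mL/min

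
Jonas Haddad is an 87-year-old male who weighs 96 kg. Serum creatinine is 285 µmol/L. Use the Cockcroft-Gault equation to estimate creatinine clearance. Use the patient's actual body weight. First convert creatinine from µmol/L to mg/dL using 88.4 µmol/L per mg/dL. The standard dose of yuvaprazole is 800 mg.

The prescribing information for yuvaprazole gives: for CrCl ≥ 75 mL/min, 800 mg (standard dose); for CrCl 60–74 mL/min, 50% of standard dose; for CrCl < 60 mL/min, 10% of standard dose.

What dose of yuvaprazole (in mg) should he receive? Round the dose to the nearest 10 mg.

SCr = 285 / 88.4 = 3.224 mg/dL
CrCl = (140 − 87) × 96 / (72 × 3.224) = 5088.0 / 232.13 ≈ 21.9 mL/min
CrCl ≈ 22 mL/min → bracket < 60 mL/min.
10% of 800 mg = 80 mg

80 mg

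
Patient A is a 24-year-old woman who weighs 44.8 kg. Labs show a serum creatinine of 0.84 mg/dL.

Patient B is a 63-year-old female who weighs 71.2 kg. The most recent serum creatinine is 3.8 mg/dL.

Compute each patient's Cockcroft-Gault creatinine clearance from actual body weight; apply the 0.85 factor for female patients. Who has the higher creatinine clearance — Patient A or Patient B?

Patient A: CrCl = (140 − 24) × 44.8 / (72 × 0.84) × 0.85 = 5196.8 / 60.48 × 0.85 ≈ 73.0 mL/min
Patient B: CrCl = (140 − 63) × 71.2 / (72 × 3.8) × 0.85 = 5482.4 / 273.60 × 0.85 ≈ 17.0 mL/min
73.0 vs 17.0 mL/min → Patient A is higher.

Patient A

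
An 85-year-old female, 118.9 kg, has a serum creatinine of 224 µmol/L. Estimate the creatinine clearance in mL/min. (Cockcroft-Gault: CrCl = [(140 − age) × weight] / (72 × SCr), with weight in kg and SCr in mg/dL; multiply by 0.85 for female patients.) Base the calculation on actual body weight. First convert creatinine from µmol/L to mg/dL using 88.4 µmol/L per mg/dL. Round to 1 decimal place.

SCr = 224 / 88.4 = 2.534 mg/dL
CrCl = (140 − 85) × 118.9 / (72 × 2.534) × 0.85 = 6539.5 / 182.45 × 0.85 ≈ 30.5 mL/min

30.5 mL/min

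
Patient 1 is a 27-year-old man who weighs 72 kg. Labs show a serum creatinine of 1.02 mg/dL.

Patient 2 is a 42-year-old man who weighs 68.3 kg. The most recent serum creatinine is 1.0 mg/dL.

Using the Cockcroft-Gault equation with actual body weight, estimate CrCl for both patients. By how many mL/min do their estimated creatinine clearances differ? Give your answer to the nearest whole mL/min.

18 mL/min

Patient 1: CrCl = (140 − 27) × 72 / (72 × 1.02) = 8136.0 / 73.44 ≈ 110.8 mL/min
Patient 2: CrCl = (140 − 42) × 68.3 / (72 × 1) = 6693.4 / 72.00 ≈ 93.0 mL/min
|110.8 − 93.0| = 17.8 mL/min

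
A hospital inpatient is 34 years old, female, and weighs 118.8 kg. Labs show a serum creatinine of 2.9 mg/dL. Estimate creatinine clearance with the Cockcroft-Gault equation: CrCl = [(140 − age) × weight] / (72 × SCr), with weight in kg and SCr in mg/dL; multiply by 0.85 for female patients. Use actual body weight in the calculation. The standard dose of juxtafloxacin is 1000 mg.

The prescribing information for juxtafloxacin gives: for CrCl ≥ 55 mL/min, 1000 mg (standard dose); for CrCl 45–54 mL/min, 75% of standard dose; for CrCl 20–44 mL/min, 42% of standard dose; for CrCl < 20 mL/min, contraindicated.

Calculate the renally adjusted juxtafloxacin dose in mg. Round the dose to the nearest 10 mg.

CrCl = (140 − 34) × 118.8 / (72 × 2.9) × 0.85 = 12592.8 / 208.80 × 0.85 ≈ 51.3 mL/min
CrCl ≈ 51 mL/min → bracket 45–54 mL/min.
75% of 1000 mg = 750 mg

750 mg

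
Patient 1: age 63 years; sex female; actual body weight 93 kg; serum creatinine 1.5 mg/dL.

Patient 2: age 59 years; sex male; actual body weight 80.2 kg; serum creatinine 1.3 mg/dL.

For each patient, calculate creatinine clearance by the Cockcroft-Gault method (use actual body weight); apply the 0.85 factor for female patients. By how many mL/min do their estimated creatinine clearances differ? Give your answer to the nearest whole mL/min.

13 mL/min

Patient 1: CrCl = (140 − 63) × 93 / (72 × 1.5) × 0.85 = 7161.0 / 108.00 × 0.85 ≈ 56.4 mL/min
Patient 2: CrCl = (140 − 59) × 80.2 / (72 × 1.3) = 6496.2 / 93.60 ≈ 69.4 mL/min
|56.4 − 69.4| = 13.0 mL/min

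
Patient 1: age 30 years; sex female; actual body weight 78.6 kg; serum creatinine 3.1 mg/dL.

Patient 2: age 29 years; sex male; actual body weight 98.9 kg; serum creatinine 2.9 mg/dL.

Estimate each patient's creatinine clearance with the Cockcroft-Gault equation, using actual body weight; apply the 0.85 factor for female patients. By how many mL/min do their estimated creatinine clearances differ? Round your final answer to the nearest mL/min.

Patient 1: CrCl = (140 − 30) × 78.6 / (72 × 3.1) × 0.85 = 8646.0 / 223.20 × 0.85 ≈ 32.9 mL/min
Patient 2: CrCl = (140 − 29) × 98.9 / (72 × 2.9) = 10977.9 / 208.80 ≈ 52.6 mL/min
|32.9 − 52.6| = 19.7 mL/min

20 mL/min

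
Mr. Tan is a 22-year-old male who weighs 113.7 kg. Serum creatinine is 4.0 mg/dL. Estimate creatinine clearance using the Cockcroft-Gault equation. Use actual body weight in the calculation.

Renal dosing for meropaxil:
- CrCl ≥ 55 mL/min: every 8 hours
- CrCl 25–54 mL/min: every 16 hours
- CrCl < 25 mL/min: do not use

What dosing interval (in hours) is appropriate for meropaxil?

CrCl = (140 − 22) × 113.7 / (72 × 4) = 13416.6 / 288.00 ≈ 46.6 mL/min
CrCl ≈ 47 mL/min → bracket 25–54 mL/min → every 16 hours.

every 16 hours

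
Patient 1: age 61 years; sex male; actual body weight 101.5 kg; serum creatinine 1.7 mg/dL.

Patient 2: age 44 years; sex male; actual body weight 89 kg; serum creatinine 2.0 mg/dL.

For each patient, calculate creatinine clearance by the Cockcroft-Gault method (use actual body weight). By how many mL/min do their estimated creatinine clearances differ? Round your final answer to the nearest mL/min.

Patient 1: CrCl = (140 − 61) × 101.5 / (72 × 1.7) = 8018.5 / 122.40 ≈ 65.5 mL/min
Patient 2: CrCl = (140 − 44) × 89 / (72 × 2) = 8544.0 / 144.00 ≈ 59.3 mL/min
|65.5 − 59.3| = 6.2 mL/min

6 mL/min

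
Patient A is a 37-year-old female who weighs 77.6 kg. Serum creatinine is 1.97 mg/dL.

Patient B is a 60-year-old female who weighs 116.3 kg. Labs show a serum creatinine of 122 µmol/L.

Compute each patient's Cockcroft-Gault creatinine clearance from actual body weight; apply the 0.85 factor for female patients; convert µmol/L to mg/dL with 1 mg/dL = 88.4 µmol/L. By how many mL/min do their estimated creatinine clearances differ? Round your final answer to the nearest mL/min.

32 mL/min

Patient A: CrCl = (140 − 37) × 77.6 / (72 × 1.97) × 0.85 = 7992.8 / 141.84 × 0.85 ≈ 47.9 mL/min
Patient B: SCr = 122 / 88.4 = 1.38 mg/dL
Patient B: CrCl = (140 − 60) × 116.3 / (72 × 1.38) × 0.85 = 9304.0 / 99.36 × 0.85 ≈ 79.6 mL/min
|47.9 − 79.6| = 31.7 mL/min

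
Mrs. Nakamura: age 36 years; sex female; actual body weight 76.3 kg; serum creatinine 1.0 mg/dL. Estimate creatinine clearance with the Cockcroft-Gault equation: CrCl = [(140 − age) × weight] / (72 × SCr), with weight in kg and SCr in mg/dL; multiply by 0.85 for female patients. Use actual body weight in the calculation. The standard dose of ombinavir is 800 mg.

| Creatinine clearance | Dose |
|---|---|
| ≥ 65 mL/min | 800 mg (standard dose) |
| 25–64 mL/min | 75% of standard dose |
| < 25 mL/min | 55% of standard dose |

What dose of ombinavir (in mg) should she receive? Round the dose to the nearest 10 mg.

CrCl = (140 − 36) × 76.3 / (72 × 1) × 0.85 = 7935.2 / 72.00 × 0.85 ≈ 93.7 mL/min
CrCl ≈ 94 mL/min → bracket ≥ 65 mL/min.
100% of 800 mg = 800 mg

800 mg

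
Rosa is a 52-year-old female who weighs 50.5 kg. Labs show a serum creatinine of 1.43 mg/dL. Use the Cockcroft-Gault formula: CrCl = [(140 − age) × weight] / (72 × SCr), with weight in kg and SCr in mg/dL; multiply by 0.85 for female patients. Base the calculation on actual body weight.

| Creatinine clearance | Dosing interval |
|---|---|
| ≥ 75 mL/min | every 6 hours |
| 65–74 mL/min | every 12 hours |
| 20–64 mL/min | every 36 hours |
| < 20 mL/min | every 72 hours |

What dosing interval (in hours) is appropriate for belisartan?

CrCl = (140 − 52) × 50.5 / (72 × 1.43) × 0.85 = 4444.0 / 102.96 × 0.85 ≈ 36.7 mL/min
CrCl ≈ 37 mL/min → bracket 20–64 mL/min → every 36 hours.

every 36 hours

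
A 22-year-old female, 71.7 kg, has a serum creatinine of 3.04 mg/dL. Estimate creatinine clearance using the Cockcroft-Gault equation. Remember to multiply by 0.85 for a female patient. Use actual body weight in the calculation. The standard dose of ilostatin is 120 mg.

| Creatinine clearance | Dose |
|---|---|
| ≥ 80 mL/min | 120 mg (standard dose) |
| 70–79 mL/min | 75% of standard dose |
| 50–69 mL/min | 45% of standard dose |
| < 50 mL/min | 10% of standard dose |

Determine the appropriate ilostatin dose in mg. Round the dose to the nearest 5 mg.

10 mg

CrCl = (140 − 22) × 71.7 / (72 × 3.04) × 0.85 = 8460.6 / 218.88 × 0.85 ≈ 32.9 mL/min
CrCl ≈ 33 mL/min → bracket < 50 mL/min.
10% of 120 mg = 12 mg → 10 mg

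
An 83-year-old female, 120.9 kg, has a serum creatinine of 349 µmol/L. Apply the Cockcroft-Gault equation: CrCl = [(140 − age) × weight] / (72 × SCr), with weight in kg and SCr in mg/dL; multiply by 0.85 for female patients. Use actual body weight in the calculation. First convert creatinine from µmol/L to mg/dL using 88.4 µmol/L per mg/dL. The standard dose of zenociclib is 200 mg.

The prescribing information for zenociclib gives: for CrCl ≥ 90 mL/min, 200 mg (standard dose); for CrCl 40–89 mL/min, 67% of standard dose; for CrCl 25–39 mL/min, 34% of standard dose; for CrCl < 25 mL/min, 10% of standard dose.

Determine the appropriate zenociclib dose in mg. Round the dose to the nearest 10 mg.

SCr = 349 / 88.4 = 3.948 mg/dL
CrCl = (140 − 83) × 120.9 / (72 × 3.948) × 0.85 = 6891.3 / 284.26 × 0.85 ≈ 20.6 mL/min
CrCl ≈ 21 mL/min → bracket < 25 mL/min.
10% of 200 mg = 20 mg

20 mg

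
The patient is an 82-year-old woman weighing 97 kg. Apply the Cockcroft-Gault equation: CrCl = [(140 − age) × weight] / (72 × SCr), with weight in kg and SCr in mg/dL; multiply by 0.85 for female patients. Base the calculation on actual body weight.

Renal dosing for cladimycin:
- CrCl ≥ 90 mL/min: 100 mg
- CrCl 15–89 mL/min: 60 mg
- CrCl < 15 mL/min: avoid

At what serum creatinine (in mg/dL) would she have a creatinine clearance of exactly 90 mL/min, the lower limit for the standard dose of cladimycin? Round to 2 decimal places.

0.74 mg/dL

Standard dose requires CrCl ≥ 90 mL/min.
Set (140 − 82) × 97 × 0.85 / (72 × SCr) = 90
SCr = (140 − 82) × 97 × 0.85 / (72 × 90) = 0.738 mg/dL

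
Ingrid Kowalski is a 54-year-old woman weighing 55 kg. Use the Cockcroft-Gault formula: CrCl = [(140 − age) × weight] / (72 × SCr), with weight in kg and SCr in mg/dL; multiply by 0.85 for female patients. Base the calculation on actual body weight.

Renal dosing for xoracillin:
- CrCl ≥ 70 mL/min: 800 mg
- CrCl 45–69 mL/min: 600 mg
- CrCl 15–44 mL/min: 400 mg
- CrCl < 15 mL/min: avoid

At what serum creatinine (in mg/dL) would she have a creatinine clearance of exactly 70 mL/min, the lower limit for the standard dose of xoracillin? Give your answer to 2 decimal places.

0.80 mg/dL

Standard dose requires CrCl ≥ 70 mL/min.
Set (140 − 54) × 55 × 0.85 / (72 × SCr) = 70
SCr = (140 − 54) × 55 × 0.85 / (72 × 70) = 0.798 mg/dL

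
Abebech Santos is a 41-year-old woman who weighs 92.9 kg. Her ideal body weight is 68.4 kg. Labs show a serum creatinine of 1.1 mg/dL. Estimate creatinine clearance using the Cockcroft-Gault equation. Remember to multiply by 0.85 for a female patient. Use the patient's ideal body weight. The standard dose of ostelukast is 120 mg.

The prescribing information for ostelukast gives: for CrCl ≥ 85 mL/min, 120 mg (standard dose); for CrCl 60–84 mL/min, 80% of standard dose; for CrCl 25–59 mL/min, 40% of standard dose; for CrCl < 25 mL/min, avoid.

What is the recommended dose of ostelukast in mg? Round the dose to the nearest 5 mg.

95 mg

CrCl = (140 − 41) × 68.4 / (72 × 1.1) × 0.85 = 6771.6 / 79.20 × 0.85 ≈ 72.7 mL/min
CrCl ≈ 73 mL/min → bracket 60–84 mL/min.
80% of 120 mg = 96 mg → 95 mg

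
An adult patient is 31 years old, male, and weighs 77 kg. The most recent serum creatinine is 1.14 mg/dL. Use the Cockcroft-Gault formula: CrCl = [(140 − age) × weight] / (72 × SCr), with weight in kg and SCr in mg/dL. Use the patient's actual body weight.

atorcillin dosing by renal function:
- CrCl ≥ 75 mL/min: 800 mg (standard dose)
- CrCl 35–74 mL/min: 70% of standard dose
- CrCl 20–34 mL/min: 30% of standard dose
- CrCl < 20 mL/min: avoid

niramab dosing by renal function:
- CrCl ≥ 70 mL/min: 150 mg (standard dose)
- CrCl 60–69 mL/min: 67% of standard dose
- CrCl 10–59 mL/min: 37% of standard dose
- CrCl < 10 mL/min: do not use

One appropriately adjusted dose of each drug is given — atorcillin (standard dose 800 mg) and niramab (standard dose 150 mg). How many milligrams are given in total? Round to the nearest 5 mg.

950 mg

CrCl = (140 − 31) × 77 / (72 × 1.14) = 8393.0 / 82.08 ≈ 102.3 mL/min
CrCl ≈ 102 mL/min.
atorcillin: ≥ 75 mL/min → 100% of 800 mg = 800 mg.
niramab: ≥ 70 mL/min → 100% of 150 mg = 150 mg.
Total = 800 + 150 = 950 mg.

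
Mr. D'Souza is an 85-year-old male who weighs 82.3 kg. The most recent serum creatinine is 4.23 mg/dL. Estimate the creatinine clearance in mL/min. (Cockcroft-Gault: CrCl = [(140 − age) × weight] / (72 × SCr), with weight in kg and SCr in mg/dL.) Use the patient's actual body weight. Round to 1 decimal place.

CrCl = (140 − 85) × 82.3 / (72 × 4.23) = 4526.5 / 304.56 ≈ 14.9 mL/min

14.9 mL/min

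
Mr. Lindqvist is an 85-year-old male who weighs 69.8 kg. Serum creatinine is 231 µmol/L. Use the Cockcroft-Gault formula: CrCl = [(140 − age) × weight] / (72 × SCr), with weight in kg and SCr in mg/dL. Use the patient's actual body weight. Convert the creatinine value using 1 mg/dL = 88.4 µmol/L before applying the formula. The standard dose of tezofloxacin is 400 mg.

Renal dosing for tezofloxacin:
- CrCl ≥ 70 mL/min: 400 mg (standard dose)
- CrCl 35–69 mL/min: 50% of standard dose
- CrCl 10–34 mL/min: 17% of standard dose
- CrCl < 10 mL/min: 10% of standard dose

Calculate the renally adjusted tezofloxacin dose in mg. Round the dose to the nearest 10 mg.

SCr = 231 / 88.4 = 2.613 mg/dL
CrCl = (140 − 85) × 69.8 / (72 × 2.613) = 3839.0 / 188.14 ≈ 20.4 mL/min
CrCl ≈ 20 mL/min → bracket 10–34 mL/min.
17% of 400 mg = 68 mg → 70 mg

70 mg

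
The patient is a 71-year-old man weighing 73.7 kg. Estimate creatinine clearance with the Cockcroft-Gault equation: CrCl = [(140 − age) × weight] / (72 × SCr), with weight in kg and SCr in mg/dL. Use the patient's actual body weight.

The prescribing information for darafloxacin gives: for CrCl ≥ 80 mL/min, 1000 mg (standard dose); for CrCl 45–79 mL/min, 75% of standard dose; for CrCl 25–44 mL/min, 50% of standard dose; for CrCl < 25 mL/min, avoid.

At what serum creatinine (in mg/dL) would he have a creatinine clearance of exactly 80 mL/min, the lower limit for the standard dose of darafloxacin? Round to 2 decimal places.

0.88 mg/dL

Standard dose requires CrCl ≥ 80 mL/min.
Set (140 − 71) × 73.7 / (72 × SCr) = 80
SCr = (140 − 71) × 73.7 / (72 × 80) = 0.883 mg/dL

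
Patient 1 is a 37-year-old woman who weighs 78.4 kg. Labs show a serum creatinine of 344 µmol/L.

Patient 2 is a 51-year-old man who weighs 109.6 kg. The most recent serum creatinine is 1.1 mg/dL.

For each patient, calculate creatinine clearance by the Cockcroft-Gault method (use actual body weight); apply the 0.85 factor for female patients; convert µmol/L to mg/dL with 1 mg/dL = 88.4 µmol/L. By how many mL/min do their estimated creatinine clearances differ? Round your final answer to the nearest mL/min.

99 mL/min

Patient 1: SCr = 344 / 88.4 = 3.891 mg/dL
Patient 1: CrCl = (140 − 37) × 78.4 / (72 × 3.891) × 0.85 = 8075.2 / 280.15 × 0.85 ≈ 24.5 mL/min
Patient 2: CrCl = (140 − 51) × 109.6 / (72 × 1.1) = 9754.4 / 79.20 ≈ 123.2 mL/min
|24.5 − 123.2| = 98.7 mL/min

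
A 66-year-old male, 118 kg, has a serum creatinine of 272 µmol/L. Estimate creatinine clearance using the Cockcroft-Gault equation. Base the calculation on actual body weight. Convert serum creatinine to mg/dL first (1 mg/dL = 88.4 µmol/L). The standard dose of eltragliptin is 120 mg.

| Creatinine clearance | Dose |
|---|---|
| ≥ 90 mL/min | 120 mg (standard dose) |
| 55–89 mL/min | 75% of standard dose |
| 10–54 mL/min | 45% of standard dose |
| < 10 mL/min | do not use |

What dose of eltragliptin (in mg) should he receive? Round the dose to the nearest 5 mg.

55 mg

SCr = 272 / 88.4 = 3.077 mg/dL
CrCl = (140 − 66) × 118 / (72 × 3.077) = 8732.0 / 221.54 ≈ 39.4 mL/min
CrCl ≈ 39 mL/min → bracket 10–54 mL/min.
45% of 120 mg = 54 mg → 55 mg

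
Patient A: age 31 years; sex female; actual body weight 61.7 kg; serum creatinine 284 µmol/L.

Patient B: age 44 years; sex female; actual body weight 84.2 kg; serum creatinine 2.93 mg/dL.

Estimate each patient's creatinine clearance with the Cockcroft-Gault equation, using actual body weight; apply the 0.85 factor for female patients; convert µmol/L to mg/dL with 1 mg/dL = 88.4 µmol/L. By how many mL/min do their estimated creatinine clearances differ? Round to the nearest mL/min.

8 mL/min

Patient A: SCr = 284 / 88.4 = 3.213 mg/dL
Patient A: CrCl = (140 − 31) × 61.7 / (72 × 3.213) × 0.85 = 6725.3 / 231.34 × 0.85 ≈ 24.7 mL/min
Patient B: CrCl = (140 − 44) × 84.2 / (72 × 2.93) × 0.85 = 8083.2 / 210.96 × 0.85 ≈ 32.6 mL/min
|24.7 − 32.6| = 7.9 mL/min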